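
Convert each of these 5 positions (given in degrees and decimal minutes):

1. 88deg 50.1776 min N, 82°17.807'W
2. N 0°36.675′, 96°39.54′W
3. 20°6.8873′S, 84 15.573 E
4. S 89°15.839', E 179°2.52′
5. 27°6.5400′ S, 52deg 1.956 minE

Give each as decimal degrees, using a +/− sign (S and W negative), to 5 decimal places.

Point 1:
  φ: 88 + 50.1776/60 = 88.836293
  N → positive
  Longitude: 82 + 17.807/60 = 82.296783
  hemisphere W, so the sign is −
Point 2:
  φ: 0 + 36.675/60 = 0.611250
  N ⇒ keep positive
  Lon: 96 + 39.54/60 = 96.659000
  W ⇒ negate
Point 3:
  Lat: 6.8873′ = 0.114788°; total 20.114788
  S → negative
  Longitude: 15.573′ = 0.259550°; total 84.259550
  E → positive
Point 4:
  φ: 89 + 15.839/60 = 89.263983
  S → negative
  Longitude: 179 + 2.52/60 = 179.042000
  E → positive
Point 5:
  Latitude: 6.54′ = 0.109000°; total 27.109000
  S → negative
  λ: 52 + 1.956/60 = 52.032600
  E → positive

1. 88.83629, -82.29678
2. 0.61125, -96.65900
3. -20.11479, 84.25955
4. -89.26398, 179.04200
5. -27.10900, 52.03260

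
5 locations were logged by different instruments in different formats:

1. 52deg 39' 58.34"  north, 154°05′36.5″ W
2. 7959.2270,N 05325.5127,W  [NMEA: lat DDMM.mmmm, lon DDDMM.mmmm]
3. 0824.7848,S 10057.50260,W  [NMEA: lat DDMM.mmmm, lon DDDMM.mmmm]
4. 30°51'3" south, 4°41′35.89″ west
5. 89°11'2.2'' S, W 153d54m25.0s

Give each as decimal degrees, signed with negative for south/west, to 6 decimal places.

1. 52.666206, -154.093472
2. 79.987117, -53.425212
3. -8.413080, -100.958377
4. -30.850833, -4.693303
5. -89.183944, -153.906944

Point 1:
  φ: 39′ + 58.34″ = 39.97233′; 52 + 39.97233/60 = 52.6662056
  N ⇒ keep positive
  λ: 154° + 5/60 + 36.5/3600 = 154 + 0.083333 + 0.010139 = 154.0934722
  hemisphere W, so the sign is −
Point 2:
  Latitude: split at 2 digits → 79° and 59.227′; 79 + 59.227/60 = 79.9871167
  N ⇒ keep positive
  λ: split at 3 digits → 053° and 25.5127′; 53 + 25.5127/60 = 53.4252117
  W → negative
Point 3:
  Latitude: split at 2 digits → 08° and 24.7848′; 8 + 24.7848/60 = 8.4130800
  S ⇒ negate
  λ: split at 3 digits → 100° and 57.5026′; 100 + 57.5026/60 = 100.9583767
  W → negative
Point 4:
  Lat: 30 + 51/60 + 3/3600 = 30.8508333
  S → negative
  Lon: 4° + 41/60 + 35.89/3600 = 4 + 0.683333 + 0.009969 = 4.6933028
  W ⇒ negate
Point 5:
  Latitude: 89 + 11/60 + 2.2/3600 = 89.1839444
  S ⇒ negate
  λ: 153° + 54/60 + 25/3600 = 153 + 0.900000 + 0.006944 = 153.9069444
  W → negative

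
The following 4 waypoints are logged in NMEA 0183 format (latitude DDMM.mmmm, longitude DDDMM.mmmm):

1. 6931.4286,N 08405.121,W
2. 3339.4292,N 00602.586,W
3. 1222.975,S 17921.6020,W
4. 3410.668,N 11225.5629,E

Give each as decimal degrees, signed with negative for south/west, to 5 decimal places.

1. 69.52381, -84.08535
2. 33.65715, -6.04310
3. -12.38292, -179.36003
4. 34.17780, 112.42605

Point 1:
  φ: split at 2 digits → 69° and 31.4286′; 69 + 31.4286/60 = 69.523810
  N ⇒ keep positive
  Longitude: degrees = first 3 digits = 84, minutes = 5.121; 84 + 5.121/60 = 84.085350
  hemisphere W, so the sign is −
Point 2:
  Lat: split at 2 digits → 33° and 39.4292′; 33 + 39.4292/60 = 33.657153
  N → positive
  Longitude: split at 3 digits → 006° and 2.586′; 6 + 2.586/60 = 6.043100
  W → negative
Point 3:
  Lat: degrees = first 2 digits = 12, minutes = 22.975; 12 + 22.975/60 = 12.382917
  S → negative
  Longitude: degrees = first 3 digits = 179, minutes = 21.602; 179 + 21.602/60 = 179.360033
  hemisphere W, so the sign is −
Point 4:
  φ: degrees = first 2 digits = 34, minutes = 10.668; 34 + 10.668/60 = 34.177800
  N → positive
  Lon: split at 3 digits → 112° and 25.5629′; 112 + 25.5629/60 = 112.426048
  E ⇒ keep positive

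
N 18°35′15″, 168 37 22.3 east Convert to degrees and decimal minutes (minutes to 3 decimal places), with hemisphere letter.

18° 35.250′ N, 168° 37.372′ E

φ: 35 + 15/60 = 35.25000′
λ: 37 + 22.3/60 = 37.37167′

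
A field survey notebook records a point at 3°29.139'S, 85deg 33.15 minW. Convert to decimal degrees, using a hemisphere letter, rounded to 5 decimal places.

3.48565° S, 85.55250° W

Lat: 3 + 29.139/60 = 3.485650
λ: 33.15′ = 0.552500°; total 85.552500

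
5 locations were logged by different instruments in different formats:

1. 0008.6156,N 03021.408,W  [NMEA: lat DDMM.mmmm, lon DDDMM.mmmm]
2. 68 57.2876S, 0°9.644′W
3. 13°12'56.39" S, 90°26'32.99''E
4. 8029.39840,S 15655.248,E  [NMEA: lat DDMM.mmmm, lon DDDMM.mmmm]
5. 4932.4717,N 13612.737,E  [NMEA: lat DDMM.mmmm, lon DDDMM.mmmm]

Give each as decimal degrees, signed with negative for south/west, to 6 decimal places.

1. 0.143593, -30.356800
2. -68.954793, -0.160733
3. -13.215664, 90.442497
4. -80.489973, 156.920800
5. 49.541195, 136.212283

Point 1:
  φ: split at 2 digits → 00° and 8.6156′; 0 + 8.6156/60 = 0.1435933
  N ⇒ keep positive
  λ: degrees = first 3 digits = 30, minutes = 21.408; 30 + 21.408/60 = 30.3568000
  W ⇒ negate
Point 2:
  Lat: 68 + 57.2876/60 = 68.9547933
  S → negative
  Lon: 0 + 9.644/60 = 0.1607333
  hemisphere W, so the sign is −
Point 3:
  φ: 12′ + 56.39″ = 12.93983′; 13 + 12.93983/60 = 13.2156639
  S ⇒ negate
  Lon: 26′ + 32.99″ = 26.54983′; 90 + 26.54983/60 = 90.4424972
  E ⇒ keep positive
Point 4:
  Latitude: split at 2 digits → 80° and 29.3984′; 80 + 29.3984/60 = 80.4899733
  hemisphere S, so the sign is −
  Longitude: split at 3 digits → 156° and 55.248′; 156 + 55.248/60 = 156.9208000
  E ⇒ keep positive
Point 5:
  Lat: degrees = first 2 digits = 49, minutes = 32.4717; 49 + 32.4717/60 = 49.5411950
  N → positive
  λ: degrees = first 3 digits = 136, minutes = 12.737; 136 + 12.737/60 = 136.2122833
  E → positive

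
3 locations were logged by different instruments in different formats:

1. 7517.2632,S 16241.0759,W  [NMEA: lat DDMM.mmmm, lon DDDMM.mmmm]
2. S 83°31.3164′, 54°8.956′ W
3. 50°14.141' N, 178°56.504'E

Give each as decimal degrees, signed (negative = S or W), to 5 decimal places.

Point 1:
  φ: degrees = first 2 digits = 75, minutes = 17.2632; 75 + 17.2632/60 = 75.287720
  S → negative
  λ: degrees = first 3 digits = 162, minutes = 41.0759; 162 + 41.0759/60 = 162.684598
  W → negative
Point 2:
  Latitude: 31.3164′ = 0.521940°; total 83.521940
  S → negative
  Longitude: 54 + 8.956/60 = 54.149267
  W → negative
Point 3:
  φ: 50 + 14.141/60 = 50.235683
  N → positive
  Lon: 178 + 56.504/60 = 178.941733
  E → positive

1. -75.28772, -162.68460
2. -83.52194, -54.14927
3. 50.23568, 178.94173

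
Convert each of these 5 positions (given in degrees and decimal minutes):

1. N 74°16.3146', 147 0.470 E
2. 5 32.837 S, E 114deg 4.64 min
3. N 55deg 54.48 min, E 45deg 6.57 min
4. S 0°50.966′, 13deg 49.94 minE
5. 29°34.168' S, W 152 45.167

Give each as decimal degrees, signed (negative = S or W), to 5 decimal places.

Point 1:
  Lat: 74 + 16.3146/60 = 74.271910
  N → positive
  Lon: 0.47′ = 0.007833°; total 147.007833
  E ⇒ keep positive
Point 2:
  Latitude: 5 + 32.837/60 = 5.547283
  S → negative
  Longitude: 114 + 4.64/60 = 114.077333
  E ⇒ keep positive
Point 3:
  Lat: 54.48′ = 0.908000°; total 55.908000
  N → positive
  Lon: 6.57′ = 0.109500°; total 45.109500
  E → positive
Point 4:
  φ: 50.966′ = 0.849433°; total 0.849433
  hemisphere S, so the sign is −
  λ: 49.94′ = 0.832333°; total 13.832333
  E ⇒ keep positive
Point 5:
  φ: 29 + 34.168/60 = 29.569467
  hemisphere S, so the sign is −
  Longitude: 45.167′ = 0.752783°; total 152.752783
  W → negative

1. 74.27191, 147.00783
2. -5.54728, 114.07733
3. 55.90800, 45.10950
4. -0.84943, 13.83233
5. -29.56947, -152.75278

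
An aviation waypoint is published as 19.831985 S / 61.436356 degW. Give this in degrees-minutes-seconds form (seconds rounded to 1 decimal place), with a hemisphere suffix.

Latitude: 0.831985° → 49.91910′; 0.91910 × 60 = 55.146″
Lon: 0.436356° → 26.18136′; 0.18136 × 60 = 10.882″

19°49′55.1″ S, 61°26′10.9″ W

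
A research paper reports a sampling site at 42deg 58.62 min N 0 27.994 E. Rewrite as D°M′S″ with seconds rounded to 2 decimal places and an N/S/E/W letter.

Lat: fractional minutes 0.62000 × 60 = 37.2000″
Longitude: fractional minutes 0.99400 × 60 = 59.6400″

42°58′37.20″ N, 0°27′59.64″ E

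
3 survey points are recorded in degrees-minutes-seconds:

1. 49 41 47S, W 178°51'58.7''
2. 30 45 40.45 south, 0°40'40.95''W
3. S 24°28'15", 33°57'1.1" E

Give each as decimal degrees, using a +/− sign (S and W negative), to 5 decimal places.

1. -49.69639, -178.86631
2. -30.76124, -0.67804
3. -24.47083, 33.95031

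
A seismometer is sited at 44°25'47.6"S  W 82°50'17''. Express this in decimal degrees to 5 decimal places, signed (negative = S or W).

Latitude: 44° + 25/60 + 47.6/3600 = 44 + 0.416667 + 0.013222 = 44.429889
S ⇒ negate
Lon: 82° + 50/60 + 17/3600 = 82 + 0.833333 + 0.004722 = 82.838056
hemisphere W, so the sign is −

-44.42989, -82.83806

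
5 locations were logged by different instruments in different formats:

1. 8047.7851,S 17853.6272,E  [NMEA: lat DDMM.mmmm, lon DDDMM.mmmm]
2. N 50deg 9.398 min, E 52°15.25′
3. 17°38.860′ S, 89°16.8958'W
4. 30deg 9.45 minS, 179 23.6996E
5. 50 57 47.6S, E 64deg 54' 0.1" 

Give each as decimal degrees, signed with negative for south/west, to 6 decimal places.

1. -80.796418, 178.893787
2. 50.156633, 52.254167
3. -17.647667, -89.281597
4. -30.157500, 179.394993
5. -50.963222, 64.900028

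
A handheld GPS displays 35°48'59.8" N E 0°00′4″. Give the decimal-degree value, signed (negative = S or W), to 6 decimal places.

Lat: 35 + 48/60 + 59.8/3600 = 35.8166111
N ⇒ keep positive
Lon: 0′ + 4″ = 0.06667′; 0 + 0.06667/60 = 0.0011111
E → positive

35.816611, 0.001111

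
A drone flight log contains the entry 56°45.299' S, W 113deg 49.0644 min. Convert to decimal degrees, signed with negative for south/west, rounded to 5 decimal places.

Lat: 56 + 45.299/60 = 56.754983
hemisphere S, so the sign is −
Longitude: 49.0644′ = 0.817740°; total 113.817740
hemisphere W, so the sign is −

-56.75498, -113.81774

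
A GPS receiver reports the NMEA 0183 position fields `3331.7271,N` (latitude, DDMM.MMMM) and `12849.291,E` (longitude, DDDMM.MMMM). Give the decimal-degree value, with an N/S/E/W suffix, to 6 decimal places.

33.528785° N, 128.821517° E

Lat: split at 2 digits → 33° and 31.7271′; 33 + 31.7271/60 = 33.5287850
Lon: split at 3 digits → 128° and 49.291′; 128 + 49.291/60 = 128.8215167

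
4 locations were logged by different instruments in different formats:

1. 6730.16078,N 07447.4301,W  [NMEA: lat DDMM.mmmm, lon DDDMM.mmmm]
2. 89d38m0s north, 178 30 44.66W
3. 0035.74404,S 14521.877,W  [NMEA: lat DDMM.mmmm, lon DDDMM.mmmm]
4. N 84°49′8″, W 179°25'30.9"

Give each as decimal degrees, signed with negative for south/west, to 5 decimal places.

1. 67.50268, -74.79050
2. 89.63333, -178.51241
3. -0.59573, -145.36462
4. 84.81889, -179.42525

Point 1:
  Lat: degrees = first 2 digits = 67, minutes = 30.16078; 67 + 30.16078/60 = 67.502680
  N ⇒ keep positive
  λ: degrees = first 3 digits = 74, minutes = 47.4301; 74 + 47.4301/60 = 74.790502
  W → negative
Point 2:
  Latitude: 89° + 38/60 + 0/3600 = 89 + 0.633333 + 0.000000 = 89.633333
  N → positive
  Lon: 178 + 30/60 + 44.66/3600 = 178.512406
  W → negative
Point 3:
  Latitude: split at 2 digits → 00° and 35.74404′; 0 + 35.74404/60 = 0.595734
  S → negative
  λ: split at 3 digits → 145° and 21.877′; 145 + 21.877/60 = 145.364617
  hemisphere W, so the sign is −
Point 4:
  Latitude: 84 + 49/60 + 8/3600 = 84.818889
  N → positive
  Lon: 179° + 25/60 + 30.9/3600 = 179 + 0.416667 + 0.008583 = 179.425250
  W ⇒ negate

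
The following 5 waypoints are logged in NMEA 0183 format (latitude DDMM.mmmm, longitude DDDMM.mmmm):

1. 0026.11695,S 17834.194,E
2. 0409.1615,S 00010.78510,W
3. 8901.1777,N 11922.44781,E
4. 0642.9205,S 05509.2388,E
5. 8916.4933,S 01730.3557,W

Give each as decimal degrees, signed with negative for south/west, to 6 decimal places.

1. -0.435283, 178.569900
2. -4.152692, -0.179752
3. 89.019628, 119.374130
4. -6.715342, 55.153980
5. -89.274888, -17.505928

Point 1:
  Lat: degrees = first 2 digits = 0, minutes = 26.11695; 0 + 26.11695/60 = 0.4352825
  S → negative
  Longitude: split at 3 digits → 178° and 34.194′; 178 + 34.194/60 = 178.5699000
  E → positive
Point 2:
  Lat: degrees = first 2 digits = 4, minutes = 9.1615; 4 + 9.1615/60 = 4.1526917
  S → negative
  λ: degrees = first 3 digits = 0, minutes = 10.7851; 0 + 10.7851/60 = 0.1797517
  W → negative
Point 3:
  Latitude: split at 2 digits → 89° and 1.1777′; 89 + 1.1777/60 = 89.0196283
  N → positive
  Lon: split at 3 digits → 119° and 22.44781′; 119 + 22.44781/60 = 119.3741302
  E → positive
Point 4:
  Lat: split at 2 digits → 06° and 42.9205′; 6 + 42.9205/60 = 6.7153417
  S → negative
  λ: degrees = first 3 digits = 55, minutes = 9.2388; 55 + 9.2388/60 = 55.1539800
  E ⇒ keep positive
Point 5:
  φ: degrees = first 2 digits = 89, minutes = 16.4933; 89 + 16.4933/60 = 89.2748883
  S ⇒ negate
  Longitude: degrees = first 3 digits = 17, minutes = 30.3557; 17 + 30.3557/60 = 17.5059283
  W ⇒ negate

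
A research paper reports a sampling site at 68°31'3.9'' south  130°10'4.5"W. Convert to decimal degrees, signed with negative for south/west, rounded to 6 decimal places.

-68.517750, -130.167917

φ: 68° + 31/60 + 3.9/3600 = 68 + 0.516667 + 0.001083 = 68.5177500
S ⇒ negate
λ: 10′ + 4.5″ = 10.07500′; 130 + 10.07500/60 = 130.1679167
hemisphere W, so the sign is −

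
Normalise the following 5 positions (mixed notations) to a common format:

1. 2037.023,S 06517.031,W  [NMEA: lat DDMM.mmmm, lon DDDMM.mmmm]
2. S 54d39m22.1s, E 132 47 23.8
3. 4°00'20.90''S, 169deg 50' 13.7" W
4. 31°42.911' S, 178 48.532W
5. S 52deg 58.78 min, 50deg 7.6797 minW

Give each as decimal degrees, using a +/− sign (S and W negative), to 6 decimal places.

1. -20.617050, -65.283850
2. -54.656139, 132.789944
3. -4.005806, -169.837139
4. -31.715183, -178.808867
5. -52.979667, -50.127995

Point 1:
  Lat: degrees = first 2 digits = 20, minutes = 37.023; 20 + 37.023/60 = 20.6170500
  hemisphere S, so the sign is −
  Lon: degrees = first 3 digits = 65, minutes = 17.031; 65 + 17.031/60 = 65.2838500
  W → negative
Point 2:
  φ: 54 + 39/60 + 22.1/3600 = 54.6561389
  S → negative
  λ: 132 + 47/60 + 23.8/3600 = 132.7899444
  E → positive
Point 3:
  Lat: 0′ + 20.9″ = 0.34833′; 4 + 0.34833/60 = 4.0058056
  S ⇒ negate
  Lon: 169 + 50/60 + 13.7/3600 = 169.8371389
  W ⇒ negate
Point 4:
  Latitude: 31 + 42.911/60 = 31.7151833
  hemisphere S, so the sign is −
  Longitude: 178 + 48.532/60 = 178.8088667
  W → negative
Point 5:
  φ: 58.78′ = 0.979667°; total 52.9796667
  hemisphere S, so the sign is −
  λ: 7.6797′ = 0.127995°; total 50.1279950
  W ⇒ negate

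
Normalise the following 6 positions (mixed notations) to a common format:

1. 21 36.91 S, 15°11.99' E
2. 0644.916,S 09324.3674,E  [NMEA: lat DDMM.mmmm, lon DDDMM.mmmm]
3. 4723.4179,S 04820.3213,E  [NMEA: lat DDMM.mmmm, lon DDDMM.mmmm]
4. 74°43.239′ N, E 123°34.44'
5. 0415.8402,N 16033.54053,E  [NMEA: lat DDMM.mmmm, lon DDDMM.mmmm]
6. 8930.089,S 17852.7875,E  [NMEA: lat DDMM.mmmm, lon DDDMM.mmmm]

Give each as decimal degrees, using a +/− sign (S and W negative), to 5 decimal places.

Point 1:
  Latitude: 21 + 36.91/60 = 21.615167
  hemisphere S, so the sign is −
  Longitude: 11.99′ = 0.199833°; total 15.199833
  E → positive
Point 2:
  Latitude: split at 2 digits → 06° and 44.916′; 6 + 44.916/60 = 6.748600
  S ⇒ negate
  λ: split at 3 digits → 093° and 24.3674′; 93 + 24.3674/60 = 93.406123
  E → positive
Point 3:
  φ: degrees = first 2 digits = 47, minutes = 23.4179; 47 + 23.4179/60 = 47.390298
  S → negative
  Longitude: split at 3 digits → 048° and 20.3213′; 48 + 20.3213/60 = 48.338688
  E ⇒ keep positive
Point 4:
  Latitude: 74 + 43.239/60 = 74.720650
  N ⇒ keep positive
  Longitude: 34.44′ = 0.574000°; total 123.574000
  E ⇒ keep positive
Point 5:
  Latitude: split at 2 digits → 04° and 15.8402′; 4 + 15.8402/60 = 4.264003
  N → positive
  Longitude: degrees = first 3 digits = 160, minutes = 33.54053; 160 + 33.54053/60 = 160.559009
  E ⇒ keep positive
Point 6:
  Latitude: split at 2 digits → 89° and 30.089′; 89 + 30.089/60 = 89.501483
  S ⇒ negate
  Longitude: split at 3 digits → 178° and 52.7875′; 178 + 52.7875/60 = 178.879792
  E ⇒ keep positive

1. -21.61517, 15.19983
2. -6.74860, 93.40612
3. -47.39030, 48.33869
4. 74.72065, 123.57400
5. 4.26400, 160.55901
6. -89.50148, 178.87979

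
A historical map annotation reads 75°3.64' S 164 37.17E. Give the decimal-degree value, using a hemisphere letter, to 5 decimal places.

75.06067° S, 164.61950° E

φ: 75 + 3.64/60 = 75.060667
λ: 164 + 37.17/60 = 164.619500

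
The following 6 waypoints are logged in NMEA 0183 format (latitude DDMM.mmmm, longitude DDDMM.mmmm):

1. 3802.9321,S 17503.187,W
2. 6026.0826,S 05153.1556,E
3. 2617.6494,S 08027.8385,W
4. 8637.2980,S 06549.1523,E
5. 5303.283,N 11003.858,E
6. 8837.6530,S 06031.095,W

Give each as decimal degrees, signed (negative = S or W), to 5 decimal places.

1. -38.04887, -175.05312
2. -60.43471, 51.88593
3. -26.29416, -80.46398
4. -86.62163, 65.81921
5. 53.05472, 110.06430
6. -88.62755, -60.51825

Point 1:
  φ: degrees = first 2 digits = 38, minutes = 2.9321; 38 + 2.9321/60 = 38.048868
  S → negative
  Lon: split at 3 digits → 175° and 3.187′; 175 + 3.187/60 = 175.053117
  hemisphere W, so the sign is −
Point 2:
  Latitude: split at 2 digits → 60° and 26.0826′; 60 + 26.0826/60 = 60.434710
  S → negative
  λ: degrees = first 3 digits = 51, minutes = 53.1556; 51 + 53.1556/60 = 51.885927
  E ⇒ keep positive
Point 3:
  Latitude: split at 2 digits → 26° and 17.6494′; 26 + 17.6494/60 = 26.294157
  S ⇒ negate
  Longitude: degrees = first 3 digits = 80, minutes = 27.8385; 80 + 27.8385/60 = 80.463975
  W ⇒ negate
Point 4:
  φ: split at 2 digits → 86° and 37.298′; 86 + 37.298/60 = 86.621633
  S → negative
  λ: split at 3 digits → 065° and 49.1523′; 65 + 49.1523/60 = 65.819205
  E → positive
Point 5:
  φ: split at 2 digits → 53° and 3.283′; 53 + 3.283/60 = 53.054717
  N → positive
  λ: split at 3 digits → 110° and 3.858′; 110 + 3.858/60 = 110.064300
  E → positive
Point 6:
  Latitude: split at 2 digits → 88° and 37.653′; 88 + 37.653/60 = 88.627550
  S ⇒ negate
  Lon: degrees = first 3 digits = 60, minutes = 31.095; 60 + 31.095/60 = 60.518250
  hemisphere W, so the sign is −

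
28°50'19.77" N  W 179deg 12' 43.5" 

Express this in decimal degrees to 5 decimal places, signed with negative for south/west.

28.83883, -179.21208

φ: 28 + 50/60 + 19.77/3600 = 28.838825
N → positive
λ: 179° + 12/60 + 43.5/3600 = 179 + 0.200000 + 0.012083 = 179.212083
W ⇒ negate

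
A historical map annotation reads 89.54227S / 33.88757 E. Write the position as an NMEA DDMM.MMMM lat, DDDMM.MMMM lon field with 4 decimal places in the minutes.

8932.5362,S / 03353.2542,E

φ: minutes = (89.542270 − 89) × 60 = 32.536200
λ: fractional part 0.887570 → 53.254200 minutes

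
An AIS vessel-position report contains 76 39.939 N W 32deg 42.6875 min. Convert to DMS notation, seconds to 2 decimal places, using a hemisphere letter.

76°39′56.34″ N, 32°42′41.25″ W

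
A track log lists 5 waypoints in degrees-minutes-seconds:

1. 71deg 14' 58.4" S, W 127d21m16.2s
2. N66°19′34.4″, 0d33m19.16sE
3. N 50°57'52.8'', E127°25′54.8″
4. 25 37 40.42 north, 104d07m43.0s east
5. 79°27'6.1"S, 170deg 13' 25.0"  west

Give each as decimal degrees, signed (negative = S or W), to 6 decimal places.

Point 1:
  Lat: 71° + 14/60 + 58.4/3600 = 71 + 0.233333 + 0.016222 = 71.2495556
  hemisphere S, so the sign is −
  λ: 21′ + 16.2″ = 21.27000′; 127 + 21.27000/60 = 127.3545000
  W → negative
Point 2:
  Lat: 66° + 19/60 + 34.4/3600 = 66 + 0.316667 + 0.009556 = 66.3262222
  N ⇒ keep positive
  Longitude: 33′ + 19.16″ = 33.31933′; 0 + 33.31933/60 = 0.5553222
  E ⇒ keep positive
Point 3:
  φ: 50° + 57/60 + 52.8/3600 = 50 + 0.950000 + 0.014667 = 50.9646667
  N → positive
  λ: 127 + 25/60 + 54.8/3600 = 127.4318889
  E → positive
Point 4:
  Lat: 25 + 37/60 + 40.42/3600 = 25.6278944
  N ⇒ keep positive
  Lon: 104° + 7/60 + 43/3600 = 104 + 0.116667 + 0.011944 = 104.1286111
  E → positive
Point 5:
  φ: 79° + 27/60 + 6.1/3600 = 79 + 0.450000 + 0.001694 = 79.4516944
  hemisphere S, so the sign is −
  Longitude: 170 + 13/60 + 25/3600 = 170.2236111
  W ⇒ negate

1. -71.249556, -127.354500
2. 66.326222, 0.555322
3. 50.964667, 127.431889
4. 25.627894, 104.128611
5. -79.451694, -170.223611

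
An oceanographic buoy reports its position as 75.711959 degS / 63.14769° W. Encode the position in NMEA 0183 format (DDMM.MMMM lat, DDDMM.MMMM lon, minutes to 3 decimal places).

Lat: 75° + 0.711959 × 60 = 75° 42.71754′
Longitude: fractional part 0.147690 → 8.86140 minutes

7542.718,S / 06308.861,W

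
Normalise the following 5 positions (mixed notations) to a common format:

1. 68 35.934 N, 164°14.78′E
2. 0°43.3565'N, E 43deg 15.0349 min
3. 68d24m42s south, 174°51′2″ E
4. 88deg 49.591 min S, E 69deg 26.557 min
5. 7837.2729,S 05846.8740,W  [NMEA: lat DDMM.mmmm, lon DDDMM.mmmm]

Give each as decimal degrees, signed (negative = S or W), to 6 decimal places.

Point 1:
  Latitude: 35.934′ = 0.598900°; total 68.5989000
  N → positive
  Lon: 14.78′ = 0.246333°; total 164.2463333
  E ⇒ keep positive
Point 2:
  Lat: 43.3565′ = 0.722608°; total 0.7226083
  N ⇒ keep positive
  Longitude: 43 + 15.0349/60 = 43.2505817
  E → positive
Point 3:
  Lat: 68° + 24/60 + 42/3600 = 68 + 0.400000 + 0.011667 = 68.4116667
  hemisphere S, so the sign is −
  Lon: 174° + 51/60 + 2/3600 = 174 + 0.850000 + 0.000556 = 174.8505556
  E ⇒ keep positive
Point 4:
  Latitude: 88 + 49.591/60 = 88.8265167
  S ⇒ negate
  λ: 26.557′ = 0.442617°; total 69.4426167
  E → positive
Point 5:
  φ: degrees = first 2 digits = 78, minutes = 37.2729; 78 + 37.2729/60 = 78.6212150
  S ⇒ negate
  Longitude: degrees = first 3 digits = 58, minutes = 46.874; 58 + 46.874/60 = 58.7812333
  W ⇒ negate

1. 68.598900, 164.246333
2. 0.722608, 43.250582
3. -68.411667, 174.850556
4. -88.826517, 69.442617
5. -78.621215, -58.781233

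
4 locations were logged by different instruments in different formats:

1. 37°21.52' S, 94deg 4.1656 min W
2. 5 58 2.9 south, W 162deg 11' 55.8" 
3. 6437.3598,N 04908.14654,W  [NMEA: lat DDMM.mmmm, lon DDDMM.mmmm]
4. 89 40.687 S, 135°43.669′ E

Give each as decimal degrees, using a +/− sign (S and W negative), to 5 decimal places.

Point 1:
  Lat: 37 + 21.52/60 = 37.358667
  S → negative
  Longitude: 94 + 4.1656/60 = 94.069427
  hemisphere W, so the sign is −
Point 2:
  Latitude: 5° + 58/60 + 2.9/3600 = 5 + 0.966667 + 0.000806 = 5.967472
  hemisphere S, so the sign is −
  Longitude: 11′ + 55.8″ = 11.93000′; 162 + 11.93000/60 = 162.198833
  W → negative
Point 3:
  φ: degrees = first 2 digits = 64, minutes = 37.3598; 64 + 37.3598/60 = 64.622663
  N → positive
  Longitude: split at 3 digits → 049° and 8.14654′; 49 + 8.14654/60 = 49.135776
  W ⇒ negate
Point 4:
  φ: 89 + 40.687/60 = 89.678117
  S → negative
  λ: 43.669′ = 0.727817°; total 135.727817
  E ⇒ keep positive

1. -37.35867, -94.06943
2. -5.96747, -162.19883
3. 64.62266, -49.13578
4. -89.67812, 135.72782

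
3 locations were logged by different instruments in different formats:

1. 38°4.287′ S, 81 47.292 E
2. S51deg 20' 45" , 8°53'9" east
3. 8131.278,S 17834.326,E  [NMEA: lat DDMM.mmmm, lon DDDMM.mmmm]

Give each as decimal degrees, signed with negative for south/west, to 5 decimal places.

Point 1:
  Latitude: 38 + 4.287/60 = 38.071450
  hemisphere S, so the sign is −
  λ: 81 + 47.292/60 = 81.788200
  E ⇒ keep positive
Point 2:
  Latitude: 20′ + 45″ = 20.75000′; 51 + 20.75000/60 = 51.345833
  S → negative
  Longitude: 53′ + 9″ = 53.15000′; 8 + 53.15000/60 = 8.885833
  E → positive
Point 3:
  Latitude: degrees = first 2 digits = 81, minutes = 31.278; 81 + 31.278/60 = 81.521300
  S → negative
  Lon: split at 3 digits → 178° and 34.326′; 178 + 34.326/60 = 178.572100
  E ⇒ keep positive

1. -38.07145, 81.78820
2. -51.34583, 8.88583
3. -81.52130, 178.57210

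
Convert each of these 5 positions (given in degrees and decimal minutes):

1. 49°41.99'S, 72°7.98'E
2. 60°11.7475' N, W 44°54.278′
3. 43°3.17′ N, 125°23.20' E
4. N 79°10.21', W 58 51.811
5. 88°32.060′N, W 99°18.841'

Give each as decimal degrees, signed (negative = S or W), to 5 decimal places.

1. -49.69983, 72.13300
2. 60.19579, -44.90463
3. 43.05283, 125.38667
4. 79.17017, -58.86352
5. 88.53433, -99.31402

Point 1:
  Lat: 49 + 41.99/60 = 49.699833
  S → negative
  Longitude: 7.98′ = 0.133000°; total 72.133000
  E ⇒ keep positive
Point 2:
  Lat: 60 + 11.7475/60 = 60.195792
  N ⇒ keep positive
  Lon: 54.278′ = 0.904633°; total 44.904633
  W ⇒ negate
Point 3:
  Latitude: 3.17′ = 0.052833°; total 43.052833
  N → positive
  λ: 125 + 23.2/60 = 125.386667
  E ⇒ keep positive
Point 4:
  φ: 10.21′ = 0.170167°; total 79.170167
  N ⇒ keep positive
  Lon: 51.811′ = 0.863517°; total 58.863517
  W → negative
Point 5:
  Latitude: 88 + 32.06/60 = 88.534333
  N → positive
  Longitude: 99 + 18.841/60 = 99.314017
  W → negative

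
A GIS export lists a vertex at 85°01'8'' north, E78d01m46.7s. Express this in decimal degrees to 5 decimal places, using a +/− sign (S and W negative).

85.01889, 78.02964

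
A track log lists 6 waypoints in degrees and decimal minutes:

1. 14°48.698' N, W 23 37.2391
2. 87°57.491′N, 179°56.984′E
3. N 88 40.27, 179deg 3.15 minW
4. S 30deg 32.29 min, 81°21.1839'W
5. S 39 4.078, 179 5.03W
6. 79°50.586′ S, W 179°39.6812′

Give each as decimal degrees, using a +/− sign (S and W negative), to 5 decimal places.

1. 14.81163, -23.62065
2. 87.95818, 179.94973
3. 88.67117, -179.05250
4. -30.53817, -81.35307
5. -39.06797, -179.08383
6. -79.84310, -179.66135

Point 1:
  Lat: 48.698′ = 0.811633°; total 14.811633
  N ⇒ keep positive
  λ: 37.2391′ = 0.620652°; total 23.620652
  hemisphere W, so the sign is −
Point 2:
  φ: 87 + 57.491/60 = 87.958183
  N → positive
  Lon: 179 + 56.984/60 = 179.949733
  E ⇒ keep positive
Point 3:
  Latitude: 88 + 40.27/60 = 88.671167
  N ⇒ keep positive
  Longitude: 3.15′ = 0.052500°; total 179.052500
  hemisphere W, so the sign is −
Point 4:
  Lat: 32.29′ = 0.538167°; total 30.538167
  hemisphere S, so the sign is −
  Lon: 81 + 21.1839/60 = 81.353065
  hemisphere W, so the sign is −
Point 5:
  φ: 39 + 4.078/60 = 39.067967
  S ⇒ negate
  Longitude: 5.03′ = 0.083833°; total 179.083833
  W ⇒ negate
Point 6:
  Lat: 50.586′ = 0.843100°; total 79.843100
  hemisphere S, so the sign is −
  Longitude: 39.6812′ = 0.661353°; total 179.661353
  hemisphere W, so the sign is −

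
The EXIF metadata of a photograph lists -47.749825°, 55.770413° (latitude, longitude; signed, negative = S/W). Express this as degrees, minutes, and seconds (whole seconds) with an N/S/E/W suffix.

Latitude is negative → S; |value| = 47.749825
φ: 0.749825 × 60 = 44.98950′ → 44′, remainder × 60 = 59.37″
λ: 0.770413 × 60 = 46.22478′ → 46′, remainder × 60 = 13.49″

47°44′59″ S, 55°46′13″ E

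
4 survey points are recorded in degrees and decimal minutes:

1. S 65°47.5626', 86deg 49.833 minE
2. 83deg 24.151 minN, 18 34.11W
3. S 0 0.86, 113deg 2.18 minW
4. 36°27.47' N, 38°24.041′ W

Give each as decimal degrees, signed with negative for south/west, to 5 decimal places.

Point 1:
  Latitude: 47.5626′ = 0.792710°; total 65.792710
  hemisphere S, so the sign is −
  λ: 86 + 49.833/60 = 86.830550
  E ⇒ keep positive
Point 2:
  Latitude: 24.151′ = 0.402517°; total 83.402517
  N → positive
  Lon: 34.11′ = 0.568500°; total 18.568500
  hemisphere W, so the sign is −
Point 3:
  φ: 0.86′ = 0.014333°; total 0.014333
  S → negative
  Lon: 2.18′ = 0.036333°; total 113.036333
  W → negative
Point 4:
  φ: 27.47′ = 0.457833°; total 36.457833
  N ⇒ keep positive
  Lon: 38 + 24.041/60 = 38.400683
  W → negative

1. -65.79271, 86.83055
2. 83.40252, -18.56850
3. -0.01433, -113.03633
4. 36.45783, -38.40068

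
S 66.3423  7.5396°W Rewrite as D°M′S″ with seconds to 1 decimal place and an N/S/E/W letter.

66°20′32.3″ S, 7°32′22.6″ W

Lat: 0.342300° → 20.53800′; 0.53800 × 60 = 32.280″
Longitude: whole degrees 7; 32.37600′ → 32′ and 22.560″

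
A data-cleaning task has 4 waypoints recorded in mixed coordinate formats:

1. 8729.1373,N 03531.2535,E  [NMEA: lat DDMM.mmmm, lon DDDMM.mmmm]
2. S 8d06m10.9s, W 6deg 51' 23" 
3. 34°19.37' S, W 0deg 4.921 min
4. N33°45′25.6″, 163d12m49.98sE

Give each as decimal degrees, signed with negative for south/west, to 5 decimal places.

Point 1:
  Latitude: split at 2 digits → 87° and 29.1373′; 87 + 29.1373/60 = 87.485622
  N → positive
  Longitude: split at 3 digits → 035° and 31.2535′; 35 + 31.2535/60 = 35.520892
  E ⇒ keep positive
Point 2:
  φ: 6′ + 10.9″ = 6.18167′; 8 + 6.18167/60 = 8.103028
  hemisphere S, so the sign is −
  Lon: 6 + 51/60 + 23/3600 = 6.856389
  W ⇒ negate
Point 3:
  Lat: 19.37′ = 0.322833°; total 34.322833
  S → negative
  λ: 4.921′ = 0.082017°; total 0.082017
  hemisphere W, so the sign is −
Point 4:
  Lat: 33 + 45/60 + 25.6/3600 = 33.757111
  N → positive
  Lon: 163° + 12/60 + 49.98/3600 = 163 + 0.200000 + 0.013883 = 163.213883
  E ⇒ keep positive

1. 87.48562, 35.52089
2. -8.10303, -6.85639
3. -34.32283, -0.08202
4. 33.75711, 163.21388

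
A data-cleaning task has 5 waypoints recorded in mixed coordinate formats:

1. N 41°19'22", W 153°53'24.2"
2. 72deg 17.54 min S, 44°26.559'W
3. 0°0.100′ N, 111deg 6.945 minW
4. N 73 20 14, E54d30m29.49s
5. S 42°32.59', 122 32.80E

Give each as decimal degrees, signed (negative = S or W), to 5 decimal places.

Point 1:
  Latitude: 19′ + 22″ = 19.36667′; 41 + 19.36667/60 = 41.322778
  N ⇒ keep positive
  Longitude: 53′ + 24.2″ = 53.40333′; 153 + 53.40333/60 = 153.890056
  W → negative
Point 2:
  Latitude: 17.54′ = 0.292333°; total 72.292333
  S → negative
  λ: 26.559′ = 0.442650°; total 44.442650
  W → negative
Point 3:
  φ: 0 + 0.1/60 = 0.001667
  N → positive
  Lon: 111 + 6.945/60 = 111.115750
  W → negative
Point 4:
  φ: 73° + 20/60 + 14/3600 = 73 + 0.333333 + 0.003889 = 73.337222
  N → positive
  Longitude: 54 + 30/60 + 29.49/3600 = 54.508192
  E ⇒ keep positive
Point 5:
  Lat: 32.59′ = 0.543167°; total 42.543167
  S → negative
  Lon: 32.8′ = 0.546667°; total 122.546667
  E → positive

1. 41.32278, -153.89006
2. -72.29233, -44.44265
3. 0.00167, -111.11575
4. 73.33722, 54.50819
5. -42.54317, 122.54667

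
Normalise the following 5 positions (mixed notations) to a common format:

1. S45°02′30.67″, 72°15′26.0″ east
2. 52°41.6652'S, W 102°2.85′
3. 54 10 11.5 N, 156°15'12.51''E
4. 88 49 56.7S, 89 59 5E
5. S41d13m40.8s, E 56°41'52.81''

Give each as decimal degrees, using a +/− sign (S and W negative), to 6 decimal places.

1. -45.041853, 72.257222
2. -52.694420, -102.047500
3. 54.169861, 156.253475
4. -88.832417, 89.984722
5. -41.228000, 56.698003

Point 1:
  φ: 45° + 2/60 + 30.67/3600 = 45 + 0.033333 + 0.008519 = 45.0418528
  S ⇒ negate
  Lon: 72° + 15/60 + 26/3600 = 72 + 0.250000 + 0.007222 = 72.2572222
  E → positive
Point 2:
  Lat: 52 + 41.6652/60 = 52.6944200
  hemisphere S, so the sign is −
  λ: 2.85′ = 0.047500°; total 102.0475000
  W ⇒ negate
Point 3:
  Latitude: 54 + 10/60 + 11.5/3600 = 54.1698611
  N ⇒ keep positive
  Longitude: 156 + 15/60 + 12.51/3600 = 156.2534750
  E → positive
Point 4:
  φ: 88° + 49/60 + 56.7/3600 = 88 + 0.816667 + 0.015750 = 88.8324167
  S → negative
  Lon: 59′ + 5″ = 59.08333′; 89 + 59.08333/60 = 89.9847222
  E ⇒ keep positive
Point 5:
  φ: 41 + 13/60 + 40.8/3600 = 41.2280000
  hemisphere S, so the sign is −
  Longitude: 56 + 41/60 + 52.81/3600 = 56.6980028
  E ⇒ keep positive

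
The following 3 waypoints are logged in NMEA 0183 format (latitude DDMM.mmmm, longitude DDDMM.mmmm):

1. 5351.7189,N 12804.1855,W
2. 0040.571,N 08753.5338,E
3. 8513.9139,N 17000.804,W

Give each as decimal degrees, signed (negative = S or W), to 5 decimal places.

1. 53.86198, -128.06976
2. 0.67618, 87.89223
3. 85.23190, -170.01340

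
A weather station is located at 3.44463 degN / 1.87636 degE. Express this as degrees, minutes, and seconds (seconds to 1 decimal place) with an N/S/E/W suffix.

Latitude: whole degrees 3; 26.67780′ → 26′ and 40.668″
λ: whole degrees 1; 52.58160′ → 52′ and 34.896″

3°26′40.7″ N, 1°52′34.9″ E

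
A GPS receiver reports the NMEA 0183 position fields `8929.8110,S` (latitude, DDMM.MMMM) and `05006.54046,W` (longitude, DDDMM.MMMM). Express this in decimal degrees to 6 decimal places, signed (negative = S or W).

Lat: degrees = first 2 digits = 89, minutes = 29.811; 89 + 29.811/60 = 89.4968500
hemisphere S, so the sign is −
Lon: degrees = first 3 digits = 50, minutes = 6.54046; 50 + 6.54046/60 = 50.1090077
W ⇒ negate

-89.496850, -50.109008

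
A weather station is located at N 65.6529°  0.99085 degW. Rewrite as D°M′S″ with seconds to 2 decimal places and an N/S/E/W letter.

φ: whole degrees 65; 39.17400′ → 39′ and 10.4400″
Lon: 0.990850 × 60 = 59.45100′ → 59′, remainder × 60 = 27.0600″

65°39′10.44″ N, 0°59′27.06″ W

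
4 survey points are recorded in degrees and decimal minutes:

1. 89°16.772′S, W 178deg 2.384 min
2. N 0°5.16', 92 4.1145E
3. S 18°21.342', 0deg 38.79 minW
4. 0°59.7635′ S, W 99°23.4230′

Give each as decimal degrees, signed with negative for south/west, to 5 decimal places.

Point 1:
  φ: 16.772′ = 0.279533°; total 89.279533
  S → negative
  λ: 2.384′ = 0.039733°; total 178.039733
  hemisphere W, so the sign is −
Point 2:
  Latitude: 5.16′ = 0.086000°; total 0.086000
  N ⇒ keep positive
  λ: 92 + 4.1145/60 = 92.068575
  E → positive
Point 3:
  Latitude: 21.342′ = 0.355700°; total 18.355700
  S → negative
  λ: 0 + 38.79/60 = 0.646500
  hemisphere W, so the sign is −
Point 4:
  Lat: 59.7635′ = 0.996058°; total 0.996058
  S ⇒ negate
  Lon: 99 + 23.423/60 = 99.390383
  hemisphere W, so the sign is −

1. -89.27953, -178.03973
2. 0.08600, 92.06858
3. -18.35570, -0.64650
4. -0.99606, -99.39038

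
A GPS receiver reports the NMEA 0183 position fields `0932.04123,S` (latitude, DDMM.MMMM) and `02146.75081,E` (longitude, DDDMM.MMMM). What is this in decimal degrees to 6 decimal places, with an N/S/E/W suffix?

9.534021° S, 21.779180° E

φ: degrees = first 2 digits = 9, minutes = 32.04123; 9 + 32.04123/60 = 9.5340205
Lon: degrees = first 3 digits = 21, minutes = 46.75081; 21 + 46.75081/60 = 21.7791802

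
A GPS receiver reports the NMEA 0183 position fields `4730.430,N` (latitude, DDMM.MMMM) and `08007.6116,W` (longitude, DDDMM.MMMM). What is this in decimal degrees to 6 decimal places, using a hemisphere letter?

φ: split at 2 digits → 47° and 30.43′; 47 + 30.43/60 = 47.5071667
Lon: degrees = first 3 digits = 80, minutes = 7.6116; 80 + 7.6116/60 = 80.1268600

47.507167° N, 80.126860° W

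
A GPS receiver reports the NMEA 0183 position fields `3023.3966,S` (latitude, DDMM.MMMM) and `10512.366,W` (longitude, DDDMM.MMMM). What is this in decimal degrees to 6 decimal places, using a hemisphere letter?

30.389943° S, 105.206100° W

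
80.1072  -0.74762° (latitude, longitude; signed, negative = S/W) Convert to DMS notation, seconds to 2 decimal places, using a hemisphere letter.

80°06′25.92″ N, 0°44′51.43″ W

φ: whole degrees 80; 6.43200′ → 6′ and 25.9200″
Longitude is negative → W; |value| = 0.747620
Lon: 0.747620° → 44.85720′; 0.85720 × 60 = 51.4320″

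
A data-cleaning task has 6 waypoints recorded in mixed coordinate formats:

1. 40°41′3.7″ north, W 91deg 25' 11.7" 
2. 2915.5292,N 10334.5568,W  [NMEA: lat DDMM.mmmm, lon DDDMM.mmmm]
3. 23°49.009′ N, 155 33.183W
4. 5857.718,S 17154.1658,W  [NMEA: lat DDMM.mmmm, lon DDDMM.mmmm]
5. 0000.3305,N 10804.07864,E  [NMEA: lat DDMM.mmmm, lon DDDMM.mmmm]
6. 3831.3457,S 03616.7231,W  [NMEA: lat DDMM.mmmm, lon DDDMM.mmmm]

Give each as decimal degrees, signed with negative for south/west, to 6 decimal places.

Point 1:
  Latitude: 40° + 41/60 + 3.7/3600 = 40 + 0.683333 + 0.001028 = 40.6843611
  N ⇒ keep positive
  Lon: 91 + 25/60 + 11.7/3600 = 91.4199167
  W ⇒ negate
Point 2:
  φ: split at 2 digits → 29° and 15.5292′; 29 + 15.5292/60 = 29.2588200
  N → positive
  Longitude: split at 3 digits → 103° and 34.5568′; 103 + 34.5568/60 = 103.5759467
  hemisphere W, so the sign is −
Point 3:
  Latitude: 23 + 49.009/60 = 23.8168167
  N ⇒ keep positive
  Longitude: 33.183′ = 0.553050°; total 155.5530500
  hemisphere W, so the sign is −
Point 4:
  φ: degrees = first 2 digits = 58, minutes = 57.718; 58 + 57.718/60 = 58.9619667
  S ⇒ negate
  Longitude: split at 3 digits → 171° and 54.1658′; 171 + 54.1658/60 = 171.9027633
  W → negative
Point 5:
  Lat: degrees = first 2 digits = 0, minutes = 0.3305; 0 + 0.3305/60 = 0.0055083
  N ⇒ keep positive
  Longitude: split at 3 digits → 108° and 4.07864′; 108 + 4.07864/60 = 108.0679773
  E ⇒ keep positive
Point 6:
  Lat: degrees = first 2 digits = 38, minutes = 31.3457; 38 + 31.3457/60 = 38.5224283
  hemisphere S, so the sign is −
  Lon: degrees = first 3 digits = 36, minutes = 16.7231; 36 + 16.7231/60 = 36.2787183
  hemisphere W, so the sign is −

1. 40.684361, -91.419917
2. 29.258820, -103.575947
3. 23.816817, -155.553050
4. -58.961967, -171.902763
5. 0.005508, 108.067977
6. -38.522428, -36.278718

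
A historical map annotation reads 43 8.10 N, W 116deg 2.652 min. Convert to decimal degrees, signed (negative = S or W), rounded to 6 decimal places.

43.135000, -116.044200

Lat: 8.1′ = 0.135000°; total 43.1350000
N ⇒ keep positive
Lon: 116 + 2.652/60 = 116.0442000
hemisphere W, so the sign is −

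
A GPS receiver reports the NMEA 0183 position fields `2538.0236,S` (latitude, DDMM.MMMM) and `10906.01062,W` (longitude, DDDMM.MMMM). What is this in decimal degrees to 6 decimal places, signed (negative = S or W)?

-25.633727, -109.100177

Latitude: split at 2 digits → 25° and 38.0236′; 25 + 38.0236/60 = 25.6337267
S → negative
Longitude: split at 3 digits → 109° and 6.01062′; 109 + 6.01062/60 = 109.1001770
W ⇒ negate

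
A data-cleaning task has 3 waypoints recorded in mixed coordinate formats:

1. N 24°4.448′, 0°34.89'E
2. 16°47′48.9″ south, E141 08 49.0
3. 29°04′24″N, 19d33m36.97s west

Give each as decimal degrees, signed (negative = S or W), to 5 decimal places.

1. 24.07413, 0.58150
2. -16.79692, 141.14694
3. 29.07333, -19.56027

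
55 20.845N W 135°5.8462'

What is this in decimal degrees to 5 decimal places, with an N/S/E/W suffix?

φ: 20.845′ = 0.347417°; total 55.347417
λ: 5.8462′ = 0.097437°; total 135.097437

55.34742° N, 135.09744° W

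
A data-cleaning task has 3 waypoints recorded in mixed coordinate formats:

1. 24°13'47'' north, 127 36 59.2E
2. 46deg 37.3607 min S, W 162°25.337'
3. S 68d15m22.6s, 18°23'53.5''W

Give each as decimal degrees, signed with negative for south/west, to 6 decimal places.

1. 24.229722, 127.616444
2. -46.622678, -162.422283
3. -68.256278, -18.398194

Point 1:
  φ: 13′ + 47″ = 13.78333′; 24 + 13.78333/60 = 24.2297222
  N ⇒ keep positive
  Longitude: 36′ + 59.2″ = 36.98667′; 127 + 36.98667/60 = 127.6164444
  E ⇒ keep positive
Point 2:
  Latitude: 46 + 37.3607/60 = 46.6226783
  S ⇒ negate
  λ: 162 + 25.337/60 = 162.4222833
  W ⇒ negate
Point 3:
  Lat: 68 + 15/60 + 22.6/3600 = 68.2562778
  hemisphere S, so the sign is −
  Lon: 23′ + 53.5″ = 23.89167′; 18 + 23.89167/60 = 18.3981944
  hemisphere W, so the sign is −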